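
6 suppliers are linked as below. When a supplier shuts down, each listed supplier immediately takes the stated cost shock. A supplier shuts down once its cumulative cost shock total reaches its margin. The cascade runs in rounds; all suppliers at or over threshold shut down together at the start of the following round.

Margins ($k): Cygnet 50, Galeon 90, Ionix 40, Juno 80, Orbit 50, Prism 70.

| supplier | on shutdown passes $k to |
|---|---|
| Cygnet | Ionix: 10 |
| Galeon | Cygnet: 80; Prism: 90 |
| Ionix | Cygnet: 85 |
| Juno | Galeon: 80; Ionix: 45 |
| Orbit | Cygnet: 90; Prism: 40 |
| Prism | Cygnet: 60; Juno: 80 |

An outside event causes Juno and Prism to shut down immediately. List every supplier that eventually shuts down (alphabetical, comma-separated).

Round 1 — Juno, Prism shut down (initial).
  Cygnet: +60 → 60 ≥ 50
  Galeon: +80 → 80 < 90
  Ionix: +45 → 45 ≥ 40
Round 2 — Cygnet, Ionix shut down.
No further shutdowns.

Cygnet, Ionix, Juno, Prism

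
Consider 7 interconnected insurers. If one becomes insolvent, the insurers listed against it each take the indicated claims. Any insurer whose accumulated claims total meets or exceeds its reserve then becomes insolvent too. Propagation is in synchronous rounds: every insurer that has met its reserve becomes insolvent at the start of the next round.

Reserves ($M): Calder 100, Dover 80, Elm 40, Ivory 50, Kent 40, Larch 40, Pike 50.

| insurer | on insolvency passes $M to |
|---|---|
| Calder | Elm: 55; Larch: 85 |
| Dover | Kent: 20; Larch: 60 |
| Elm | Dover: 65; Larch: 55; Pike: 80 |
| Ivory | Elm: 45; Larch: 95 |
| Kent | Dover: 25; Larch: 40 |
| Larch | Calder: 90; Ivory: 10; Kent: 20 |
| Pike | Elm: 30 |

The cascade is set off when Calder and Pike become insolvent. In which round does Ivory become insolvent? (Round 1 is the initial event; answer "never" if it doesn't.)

never

Round 1 — Calder, Pike become insolvent (initial).
  Elm: +55+30 → 85 ≥ 40
  Larch: +85 → 85 ≥ 40
Round 2 — Elm, Larch become insolvent.
  Dover: +65 → 65 < 80
  Ivory: +10 → 10 < 50
  Kent: +20 → 20 < 40
No further insolvencies.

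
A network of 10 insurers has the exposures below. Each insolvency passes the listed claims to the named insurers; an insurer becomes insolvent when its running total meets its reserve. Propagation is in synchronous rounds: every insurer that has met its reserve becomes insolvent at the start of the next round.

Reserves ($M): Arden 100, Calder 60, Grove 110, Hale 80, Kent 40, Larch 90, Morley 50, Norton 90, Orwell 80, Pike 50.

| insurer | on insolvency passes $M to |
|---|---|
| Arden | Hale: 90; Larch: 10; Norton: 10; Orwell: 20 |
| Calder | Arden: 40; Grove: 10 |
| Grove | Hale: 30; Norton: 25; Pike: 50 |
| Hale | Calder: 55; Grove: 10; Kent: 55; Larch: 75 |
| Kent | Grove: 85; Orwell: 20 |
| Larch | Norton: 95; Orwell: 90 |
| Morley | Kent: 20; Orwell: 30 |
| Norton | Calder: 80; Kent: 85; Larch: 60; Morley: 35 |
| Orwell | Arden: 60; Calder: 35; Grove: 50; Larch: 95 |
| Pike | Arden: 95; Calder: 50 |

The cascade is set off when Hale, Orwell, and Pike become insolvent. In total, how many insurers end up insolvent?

Round 1 — Hale, Orwell, Pike become insolvent (initial).
  Arden: +60+95 → 155 ≥ 100
  Calder: +55+35+50 → 140 ≥ 60
  Grove: +10+50 → 60 < 110
  Kent: +55 → 55 ≥ 40
  Larch: +75+95 → 170 ≥ 90
Round 2 — Arden, Calder, Kent, Larch become insolvent.
  Grove: +10+85 → 155 ≥ 110
  Norton: +10+95 → 105 ≥ 90
Round 3 — Grove, Norton become insolvent.
  Morley: +35 → 35 < 50
No further insolvencies.

9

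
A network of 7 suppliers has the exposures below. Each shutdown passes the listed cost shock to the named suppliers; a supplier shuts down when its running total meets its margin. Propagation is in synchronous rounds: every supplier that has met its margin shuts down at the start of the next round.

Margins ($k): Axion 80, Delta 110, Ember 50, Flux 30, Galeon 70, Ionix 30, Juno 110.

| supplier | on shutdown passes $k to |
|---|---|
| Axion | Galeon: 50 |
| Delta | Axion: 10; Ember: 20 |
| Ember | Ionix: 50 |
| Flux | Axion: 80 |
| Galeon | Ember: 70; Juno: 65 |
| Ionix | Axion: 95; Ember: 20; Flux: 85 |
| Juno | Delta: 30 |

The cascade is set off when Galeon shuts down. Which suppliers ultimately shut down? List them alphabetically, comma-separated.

Round 1 — Galeon shuts down (initial).
  Ember: +70 → 70 ≥ 50
  Juno: +65 → 65 < 110
Round 2 — Ember shuts down.
  Ionix: +50 → 50 ≥ 30
Round 3 — Ionix shuts down.
  Axion: +95 → 95 ≥ 80
  Flux: +85 → 85 ≥ 30
Round 4 — Axion, Flux shut down.
No further shutdowns.

Axion, Ember, Flux, Galeon, Ionix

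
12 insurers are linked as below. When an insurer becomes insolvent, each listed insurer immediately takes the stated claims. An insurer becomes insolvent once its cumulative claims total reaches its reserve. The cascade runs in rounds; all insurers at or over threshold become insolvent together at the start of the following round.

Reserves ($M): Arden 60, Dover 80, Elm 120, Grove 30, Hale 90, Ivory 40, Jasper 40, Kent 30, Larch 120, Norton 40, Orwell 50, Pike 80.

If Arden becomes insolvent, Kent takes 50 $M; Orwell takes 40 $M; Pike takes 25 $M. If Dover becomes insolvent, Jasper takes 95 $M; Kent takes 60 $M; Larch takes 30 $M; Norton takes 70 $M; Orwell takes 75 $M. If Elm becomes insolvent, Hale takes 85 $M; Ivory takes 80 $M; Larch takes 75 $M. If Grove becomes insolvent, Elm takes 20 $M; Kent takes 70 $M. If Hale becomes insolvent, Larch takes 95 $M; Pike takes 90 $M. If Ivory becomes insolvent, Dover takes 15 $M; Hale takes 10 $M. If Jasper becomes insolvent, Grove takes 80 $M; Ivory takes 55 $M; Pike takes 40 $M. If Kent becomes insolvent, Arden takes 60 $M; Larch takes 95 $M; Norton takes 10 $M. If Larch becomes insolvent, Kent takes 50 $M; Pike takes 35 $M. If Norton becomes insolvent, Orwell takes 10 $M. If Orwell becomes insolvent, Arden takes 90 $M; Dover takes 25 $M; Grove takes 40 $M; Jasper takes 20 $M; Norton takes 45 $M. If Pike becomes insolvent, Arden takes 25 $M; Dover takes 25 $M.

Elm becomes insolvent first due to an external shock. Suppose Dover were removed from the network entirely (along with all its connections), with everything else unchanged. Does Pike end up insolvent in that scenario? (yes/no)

yes

With Dover removed:
Round 1 — Elm becomes insolvent (initial).
  Hale: +85 → 85 < 90
  Ivory: +80 → 80 ≥ 40
  Larch: +75 → 75 < 120
Round 2 — Ivory becomes insolvent.
  Hale: +10 → 95 ≥ 90
Round 3 — Hale becomes insolvent.
  Larch: +95 → 170 ≥ 120
  Pike: +90 → 90 ≥ 80
Round 4 — Larch, Pike become insolvent.
  Arden: +25 → 25 < 60
  Kent: +50 → 50 ≥ 30
Round 5 — Kent becomes insolvent.
  Arden: +60 → 85 ≥ 60
  Norton: +10 → 10 < 40
Round 6 — Arden becomes insolvent.
  Orwell: +40 → 40 < 50
No further insolvencies.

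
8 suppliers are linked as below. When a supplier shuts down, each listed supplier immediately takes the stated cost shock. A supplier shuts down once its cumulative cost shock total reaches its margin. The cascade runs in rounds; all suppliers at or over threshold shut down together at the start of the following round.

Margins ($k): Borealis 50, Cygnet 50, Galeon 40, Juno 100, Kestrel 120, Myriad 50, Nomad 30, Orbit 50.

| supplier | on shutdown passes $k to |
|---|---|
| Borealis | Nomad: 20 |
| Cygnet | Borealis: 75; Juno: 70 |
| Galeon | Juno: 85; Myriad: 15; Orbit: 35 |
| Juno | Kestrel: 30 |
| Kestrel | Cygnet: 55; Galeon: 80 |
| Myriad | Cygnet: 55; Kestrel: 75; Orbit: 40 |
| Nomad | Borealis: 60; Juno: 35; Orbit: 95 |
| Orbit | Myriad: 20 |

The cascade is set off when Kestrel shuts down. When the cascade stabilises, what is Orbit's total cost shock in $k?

35

Round 1 — Kestrel shuts down (initial).
  Cygnet: +55 → 55 ≥ 50
  Galeon: +80 → 80 ≥ 40
Round 2 — Cygnet, Galeon shut down.
  Borealis: +75 → 75 ≥ 50
  Juno: +70+85 → 155 ≥ 100
  Myriad: +15 → 15 < 50
  Orbit: +35 → 35 < 50
Round 3 — Borealis, Juno shut down.
  Nomad: +20 → 20 < 30
No further shutdowns.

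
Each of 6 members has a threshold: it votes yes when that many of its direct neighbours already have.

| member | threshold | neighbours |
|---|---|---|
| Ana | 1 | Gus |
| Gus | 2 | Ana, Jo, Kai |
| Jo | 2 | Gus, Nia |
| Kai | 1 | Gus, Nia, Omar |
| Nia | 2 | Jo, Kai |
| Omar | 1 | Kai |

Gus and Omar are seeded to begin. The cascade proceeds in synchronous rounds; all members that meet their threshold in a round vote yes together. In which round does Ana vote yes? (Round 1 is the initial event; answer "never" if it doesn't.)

Round 1 — Gus, Omar vote yes (initial).
Round 2 — checking thresholds:
  Ana: 1 of 1 neighbours ≥ 1, votes yes.
  Jo: 1 of 2 neighbours < 2, holds.
  Kai: 2 of 3 neighbours ≥ 1, votes yes.
Round 3 — no new yes votes; cascade stops.

2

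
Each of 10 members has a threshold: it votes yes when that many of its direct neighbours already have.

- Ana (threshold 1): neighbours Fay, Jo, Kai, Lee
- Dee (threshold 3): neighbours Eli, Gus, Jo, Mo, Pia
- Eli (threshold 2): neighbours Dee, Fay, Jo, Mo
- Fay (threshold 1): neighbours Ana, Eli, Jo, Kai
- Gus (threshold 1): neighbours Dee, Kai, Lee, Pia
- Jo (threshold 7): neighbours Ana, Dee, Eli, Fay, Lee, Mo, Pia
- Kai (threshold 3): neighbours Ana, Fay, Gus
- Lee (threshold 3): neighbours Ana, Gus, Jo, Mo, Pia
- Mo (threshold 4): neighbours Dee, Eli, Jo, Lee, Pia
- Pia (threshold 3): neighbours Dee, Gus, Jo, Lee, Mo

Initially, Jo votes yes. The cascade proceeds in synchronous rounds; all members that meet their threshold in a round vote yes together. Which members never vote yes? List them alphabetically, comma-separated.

Round 1 — Jo votes yes (initial).
Round 2 — checking thresholds:
  Ana: 1 of 4 neighbours ≥ 1, votes yes.
  Dee: 1 of 5 neighbours < 3, below threshold.
  Eli: 1 of 4 neighbours < 2, below threshold.
  Fay: 1 of 4 neighbours ≥ 1, votes yes.
  Lee: 1 of 5 neighbours < 3, below threshold.
  Mo: 1 of 5 neighbours < 4, below threshold.
  Pia: 1 of 5 neighbours < 3, below threshold.
Round 3 — checking thresholds:
  Dee: 1 of 5 neighbours < 3, below threshold.
  Eli: 2 of 4 neighbours ≥ 2, votes yes.
  Kai: 2 of 3 neighbours < 3, below threshold.
  Lee: 2 of 5 neighbours < 3, below threshold.
  Mo: 1 of 5 neighbours < 4, below threshold.
  Pia: 1 of 5 neighbours < 3, below threshold.
Round 4 — no new yes votes; cascade stops.

Dee, Gus, Kai, Lee, Mo, Pia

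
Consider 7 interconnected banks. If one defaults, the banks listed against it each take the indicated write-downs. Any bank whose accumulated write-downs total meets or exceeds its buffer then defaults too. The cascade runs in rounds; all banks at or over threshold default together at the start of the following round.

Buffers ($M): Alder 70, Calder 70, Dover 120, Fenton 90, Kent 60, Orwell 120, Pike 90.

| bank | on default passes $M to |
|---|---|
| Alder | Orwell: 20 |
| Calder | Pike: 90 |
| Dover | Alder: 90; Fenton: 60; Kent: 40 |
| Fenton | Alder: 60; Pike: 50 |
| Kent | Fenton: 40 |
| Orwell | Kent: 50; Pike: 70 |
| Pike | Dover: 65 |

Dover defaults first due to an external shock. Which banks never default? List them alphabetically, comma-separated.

Calder, Fenton, Kent, Orwell, Pike

Round 1 — Dover defaults (initial).
  Alder: +90 → 90 ≥ 70
  Fenton: +60 → 60 < 90
  Kent: +40 → 40 < 60
Round 2 — Alder defaults.
  Orwell: +20 → 20 < 120
No further defaults.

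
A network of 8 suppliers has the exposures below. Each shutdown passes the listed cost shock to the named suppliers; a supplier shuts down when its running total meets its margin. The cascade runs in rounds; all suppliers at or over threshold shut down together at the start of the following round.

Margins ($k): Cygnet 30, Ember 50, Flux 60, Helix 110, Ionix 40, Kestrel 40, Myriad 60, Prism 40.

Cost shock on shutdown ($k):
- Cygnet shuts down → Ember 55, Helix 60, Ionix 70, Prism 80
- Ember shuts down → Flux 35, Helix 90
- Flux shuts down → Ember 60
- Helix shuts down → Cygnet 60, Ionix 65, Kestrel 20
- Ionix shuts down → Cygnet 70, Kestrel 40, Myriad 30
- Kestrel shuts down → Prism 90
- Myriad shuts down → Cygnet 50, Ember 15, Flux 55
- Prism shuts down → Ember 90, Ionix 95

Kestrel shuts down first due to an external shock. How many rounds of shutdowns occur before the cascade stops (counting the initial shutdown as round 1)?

Round 1 — Kestrel shuts down (initial).
  Prism: +90 → 90 ≥ 40
Round 2 — Prism shuts down.
  Ember: +90 → 90 ≥ 50
  Ionix: +95 → 95 ≥ 40
Round 3 — Ember, Ionix shut down.
  Cygnet: +70 → 70 ≥ 30
  Flux: +35 → 35 < 60
  Helix: +90 → 90 < 110
  Myriad: +30 → 30 < 60
Round 4 — Cygnet shuts down.
  Helix: +60 → 150 ≥ 110
Round 5 — Helix shuts down.
No further shutdowns.

5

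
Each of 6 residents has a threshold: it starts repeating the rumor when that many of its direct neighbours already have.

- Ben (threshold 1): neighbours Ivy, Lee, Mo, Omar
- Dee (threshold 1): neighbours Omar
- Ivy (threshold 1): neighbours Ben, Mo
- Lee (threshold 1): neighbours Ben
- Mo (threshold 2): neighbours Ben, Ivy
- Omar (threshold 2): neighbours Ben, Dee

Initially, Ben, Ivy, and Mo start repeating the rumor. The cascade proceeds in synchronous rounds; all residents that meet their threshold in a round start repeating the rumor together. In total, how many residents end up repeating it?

Round 1 — Ben, Ivy, Mo start repeating the rumor (initial).
Round 2 — checking thresholds:
  Lee: 1 of 1 neighbours ≥ 1, starts repeating the rumor.
  Omar: 1 of 2 neighbours < 2, holds.
Round 3 — no new spreads; cascade stops.

4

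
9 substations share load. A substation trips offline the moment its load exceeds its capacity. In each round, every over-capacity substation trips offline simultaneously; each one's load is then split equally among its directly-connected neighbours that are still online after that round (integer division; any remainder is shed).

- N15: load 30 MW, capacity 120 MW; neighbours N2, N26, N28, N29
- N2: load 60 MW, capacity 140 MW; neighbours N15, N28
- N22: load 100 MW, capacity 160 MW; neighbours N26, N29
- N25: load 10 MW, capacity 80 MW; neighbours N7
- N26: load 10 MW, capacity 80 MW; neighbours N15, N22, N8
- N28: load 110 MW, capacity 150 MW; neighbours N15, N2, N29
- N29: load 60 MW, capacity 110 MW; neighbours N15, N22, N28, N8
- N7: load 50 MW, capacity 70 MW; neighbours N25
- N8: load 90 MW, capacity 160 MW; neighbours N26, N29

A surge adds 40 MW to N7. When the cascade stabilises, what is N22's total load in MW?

100

Round 1 — N7 at 90 > 70. N7 trips offline.
  N7 sheds 90 MW to N25: 90 each.
    N25: 10+90 = 100 > 80
Round 2 — N25 trips offline.
  N25 sheds 100 MW: no online neighbours, lost.
No further trips.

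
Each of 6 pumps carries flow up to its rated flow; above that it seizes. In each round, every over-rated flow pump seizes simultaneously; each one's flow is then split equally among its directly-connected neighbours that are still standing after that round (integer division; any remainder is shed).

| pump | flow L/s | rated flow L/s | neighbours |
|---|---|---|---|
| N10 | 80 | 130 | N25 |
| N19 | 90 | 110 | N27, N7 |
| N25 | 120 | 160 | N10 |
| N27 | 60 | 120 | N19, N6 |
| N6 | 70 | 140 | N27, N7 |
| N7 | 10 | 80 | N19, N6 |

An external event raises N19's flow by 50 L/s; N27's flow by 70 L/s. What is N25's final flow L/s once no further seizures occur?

120

Round 1 — N19 at 140 > 110; N27 at 130 > 120. N19, N27 seize.
  N19 sheds 140 L/s to N7: 140 each.
    N7: 10+140 = 150 > 80
  N27 sheds 130 L/s to N6: 130 each.
    N6: 70+130 = 200 > 140
Round 2 — N6, N7 seize.
  N6 sheds 200 L/s: no online neighbours, lost.
  N7 sheds 150 L/s: no online neighbours, lost.
No further seizures.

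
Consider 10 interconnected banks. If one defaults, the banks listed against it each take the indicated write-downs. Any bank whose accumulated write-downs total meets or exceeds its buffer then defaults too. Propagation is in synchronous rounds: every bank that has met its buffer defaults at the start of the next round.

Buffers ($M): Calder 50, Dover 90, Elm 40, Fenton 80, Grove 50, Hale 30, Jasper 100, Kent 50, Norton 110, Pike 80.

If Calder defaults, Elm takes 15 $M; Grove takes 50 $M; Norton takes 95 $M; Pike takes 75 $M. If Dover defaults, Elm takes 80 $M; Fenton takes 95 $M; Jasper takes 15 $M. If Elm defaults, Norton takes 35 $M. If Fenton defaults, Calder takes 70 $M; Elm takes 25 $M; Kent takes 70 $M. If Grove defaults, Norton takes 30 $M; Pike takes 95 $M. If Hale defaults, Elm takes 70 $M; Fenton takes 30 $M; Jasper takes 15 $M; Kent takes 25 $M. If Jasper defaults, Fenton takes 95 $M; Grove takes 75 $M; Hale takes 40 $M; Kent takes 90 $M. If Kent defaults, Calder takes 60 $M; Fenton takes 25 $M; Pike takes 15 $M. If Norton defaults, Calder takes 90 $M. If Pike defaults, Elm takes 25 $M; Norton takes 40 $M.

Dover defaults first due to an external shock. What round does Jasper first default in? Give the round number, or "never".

never

Round 1 — Dover defaults (initial).
  Elm: +80 → 80 ≥ 40
  Fenton: +95 → 95 ≥ 80
  Jasper: +15 → 15 < 100
Round 2 — Elm, Fenton default.
  Calder: +70 → 70 ≥ 50
  Kent: +70 → 70 ≥ 50
  Norton: +35 → 35 < 110
Round 3 — Calder, Kent default.
  Grove: +50 → 50 ≥ 50
  Norton: +95 → 130 ≥ 110
  Pike: +75+15 → 90 ≥ 80
Round 4 — Grove, Norton, Pike default.
No further defaults.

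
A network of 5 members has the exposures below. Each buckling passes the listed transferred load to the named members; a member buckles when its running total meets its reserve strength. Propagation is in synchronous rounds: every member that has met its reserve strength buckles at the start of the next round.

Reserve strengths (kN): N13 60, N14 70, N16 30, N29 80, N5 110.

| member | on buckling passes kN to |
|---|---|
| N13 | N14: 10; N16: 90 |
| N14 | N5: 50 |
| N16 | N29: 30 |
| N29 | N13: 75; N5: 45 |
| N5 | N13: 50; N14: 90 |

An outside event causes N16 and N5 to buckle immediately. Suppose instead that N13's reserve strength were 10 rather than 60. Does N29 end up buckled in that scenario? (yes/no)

With N13's reserve strength at 10:
Round 1 — N16, N5 buckle (initial).
  N13: +50 → 50 ≥ 10
  N14: +90 → 90 ≥ 70
  N29: +30 → 30 < 80
Round 2 — N13, N14 buckle.
No further bucklings.

no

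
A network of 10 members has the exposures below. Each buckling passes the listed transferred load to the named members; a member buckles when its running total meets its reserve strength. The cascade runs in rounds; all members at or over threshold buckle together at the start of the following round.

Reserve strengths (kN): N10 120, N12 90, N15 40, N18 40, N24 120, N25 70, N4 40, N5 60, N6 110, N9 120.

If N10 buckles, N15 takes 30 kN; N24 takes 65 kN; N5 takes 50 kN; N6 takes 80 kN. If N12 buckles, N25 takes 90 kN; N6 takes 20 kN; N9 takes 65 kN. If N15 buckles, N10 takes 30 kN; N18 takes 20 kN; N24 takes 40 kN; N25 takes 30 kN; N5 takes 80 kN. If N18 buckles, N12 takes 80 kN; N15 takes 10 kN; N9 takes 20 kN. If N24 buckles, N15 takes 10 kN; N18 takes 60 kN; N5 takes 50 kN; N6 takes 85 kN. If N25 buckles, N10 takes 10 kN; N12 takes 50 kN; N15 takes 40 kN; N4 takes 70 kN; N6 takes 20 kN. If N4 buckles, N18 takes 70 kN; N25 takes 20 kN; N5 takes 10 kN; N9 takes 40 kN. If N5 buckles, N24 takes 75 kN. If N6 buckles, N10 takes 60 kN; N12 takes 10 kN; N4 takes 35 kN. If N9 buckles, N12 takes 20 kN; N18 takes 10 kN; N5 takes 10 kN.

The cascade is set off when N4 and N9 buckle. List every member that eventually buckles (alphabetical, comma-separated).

N12, N15, N18, N25, N4, N5, N9

Round 1 — N4, N9 buckle (initial).
  N12: +20 → 20 < 90
  N18: +70+10 → 80 ≥ 40
  N25: +20 → 20 < 70
  N5: +10+10 → 20 < 60
Round 2 — N18 buckles.
  N12: +80 → 100 ≥ 90
  N15: +10 → 10 < 40
Round 3 — N12 buckles.
  N25: +90 → 110 ≥ 70
  N6: +20 → 20 < 110
Round 4 — N25 buckles.
  N10: +10 → 10 < 120
  N15: +40 → 50 ≥ 40
  N6: +20 → 40 < 110
Round 5 — N15 buckles.
  N10: +30 → 40 < 120
  N24: +40 → 40 < 120
  N5: +80 → 100 ≥ 60
Round 6 — N5 buckles.
  N24: +75 → 115 < 120
No further bucklings.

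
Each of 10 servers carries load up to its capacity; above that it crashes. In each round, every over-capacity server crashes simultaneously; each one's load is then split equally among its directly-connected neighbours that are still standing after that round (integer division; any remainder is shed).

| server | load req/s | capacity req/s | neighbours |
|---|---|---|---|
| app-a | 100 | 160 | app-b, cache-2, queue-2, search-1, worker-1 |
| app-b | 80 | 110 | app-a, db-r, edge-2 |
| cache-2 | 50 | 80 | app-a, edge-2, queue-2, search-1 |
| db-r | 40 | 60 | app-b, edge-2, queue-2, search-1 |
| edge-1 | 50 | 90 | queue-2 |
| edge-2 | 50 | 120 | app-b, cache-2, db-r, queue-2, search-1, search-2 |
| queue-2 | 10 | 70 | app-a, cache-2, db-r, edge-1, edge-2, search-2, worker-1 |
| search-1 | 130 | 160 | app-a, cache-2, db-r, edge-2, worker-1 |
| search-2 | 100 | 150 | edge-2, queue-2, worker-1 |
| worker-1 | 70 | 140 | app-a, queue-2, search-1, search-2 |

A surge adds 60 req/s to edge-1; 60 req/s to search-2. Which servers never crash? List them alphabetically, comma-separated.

none

Round 1 — edge-1 at 110 > 90; search-2 at 160 > 150. edge-1, search-2 crash.
  edge-1 sheds 110 req/s to queue-2: 110 each.
    queue-2: 10+110 = 120 > 70
  search-2 sheds 160 req/s to edge-2, queue-2, worker-1: 53 each (1 lost).
    edge-2: 50+53 = 103 ≤ 120
    queue-2: 120+53 = 173 > 70
    worker-1: 70+53 = 123 ≤ 140
Round 2 — queue-2 crashes.
  queue-2 sheds 173 req/s to app-a, cache-2, db-r, edge-2, worker-1: 34 each (3 lost).
    app-a: 100+34 = 134 ≤ 160
    cache-2: 50+34 = 84 > 80
    db-r: 40+34 = 74 > 60
    edge-2: 103+34 = 137 > 120
    worker-1: 123+34 = 157 > 140
Round 3 — cache-2, db-r, edge-2, worker-1 crash.
  cache-2 sheds 84 req/s to app-a, search-1: 42 each.
    app-a: 134+42 = 176 > 160
    search-1: 130+42 = 172 > 160
  db-r sheds 74 req/s to app-b, search-1: 37 each.
    app-b: 80+37 = 117 > 110
    search-1: 172+37 = 209 > 160
  edge-2 sheds 137 req/s to app-b, search-1: 68 each (1 lost).
    app-b: 117+68 = 185 > 110
    search-1: 209+68 = 277 > 160
  worker-1 sheds 157 req/s to app-a, search-1: 78 each (1 lost).
    app-a: 176+78 = 254 > 160
    search-1: 277+78 = 355 > 160
Round 4 — app-a, app-b, search-1 crash.
  app-a sheds 254 req/s: no online neighbours, lost.
  app-b sheds 185 req/s: no online neighbours, lost.
  search-1 sheds 355 req/s: no online neighbours, lost.
No further crashes.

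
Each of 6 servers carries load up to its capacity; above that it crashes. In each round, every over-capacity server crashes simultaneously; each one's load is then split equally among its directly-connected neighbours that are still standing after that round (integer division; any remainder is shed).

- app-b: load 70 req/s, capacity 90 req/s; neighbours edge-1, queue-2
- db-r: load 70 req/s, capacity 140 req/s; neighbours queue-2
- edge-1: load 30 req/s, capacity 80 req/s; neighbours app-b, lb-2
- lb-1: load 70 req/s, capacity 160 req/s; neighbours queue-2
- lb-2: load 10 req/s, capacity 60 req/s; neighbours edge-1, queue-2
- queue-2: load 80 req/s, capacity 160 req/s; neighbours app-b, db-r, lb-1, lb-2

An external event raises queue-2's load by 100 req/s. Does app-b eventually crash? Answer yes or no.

Round 1 — queue-2 at 180 > 160. queue-2 crashes.
  queue-2 sheds 180 req/s to app-b, db-r, lb-1, lb-2: 45 each.
    app-b: 70+45 = 115 > 90
    db-r: 70+45 = 115 ≤ 140
    lb-1: 70+45 = 115 ≤ 160
    lb-2: 10+45 = 55 ≤ 60
Round 2 — app-b crashes.
  app-b sheds 115 req/s to edge-1: 115 each.
    edge-1: 30+115 = 145 > 80
Round 3 — edge-1 crashes.
  edge-1 sheds 145 req/s to lb-2: 145 each.
    lb-2: 55+145 = 200 > 60
Round 4 — lb-2 crashes.
  lb-2 sheds 200 req/s: no online neighbours, lost.
No further crashes.

yes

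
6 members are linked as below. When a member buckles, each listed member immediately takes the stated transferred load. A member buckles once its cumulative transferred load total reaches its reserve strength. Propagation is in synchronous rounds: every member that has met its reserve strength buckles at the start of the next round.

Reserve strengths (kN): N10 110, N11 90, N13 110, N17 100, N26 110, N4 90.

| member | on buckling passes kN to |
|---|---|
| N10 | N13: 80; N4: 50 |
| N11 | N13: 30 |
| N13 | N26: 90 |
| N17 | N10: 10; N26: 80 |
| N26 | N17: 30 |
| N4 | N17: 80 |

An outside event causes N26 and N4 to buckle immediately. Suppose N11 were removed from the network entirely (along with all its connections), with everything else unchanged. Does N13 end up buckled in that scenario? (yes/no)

With N11 removed:
Round 1 — N26, N4 buckle (initial).
  N17: +30+80 → 110 ≥ 100
Round 2 — N17 buckles.
  N10: +10 → 10 < 110
No further bucklings.

no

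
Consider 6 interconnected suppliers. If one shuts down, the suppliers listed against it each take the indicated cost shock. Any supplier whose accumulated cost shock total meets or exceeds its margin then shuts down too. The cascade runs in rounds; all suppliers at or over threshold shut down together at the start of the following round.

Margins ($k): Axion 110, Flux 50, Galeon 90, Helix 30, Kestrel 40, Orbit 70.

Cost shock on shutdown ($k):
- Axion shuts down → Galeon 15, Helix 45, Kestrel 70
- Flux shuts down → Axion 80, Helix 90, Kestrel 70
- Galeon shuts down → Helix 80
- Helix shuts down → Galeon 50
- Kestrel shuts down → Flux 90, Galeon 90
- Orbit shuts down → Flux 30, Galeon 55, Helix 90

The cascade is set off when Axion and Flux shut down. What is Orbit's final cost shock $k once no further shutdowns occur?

Round 1 — Axion, Flux shut down (initial).
  Galeon: +15 → 15 < 90
  Helix: +45+90 → 135 ≥ 30
  Kestrel: +70+70 → 140 ≥ 40
Round 2 — Helix, Kestrel shut down.
  Galeon: +50+90 → 155 ≥ 90
Round 3 — Galeon shuts down.
No further shutdowns.

0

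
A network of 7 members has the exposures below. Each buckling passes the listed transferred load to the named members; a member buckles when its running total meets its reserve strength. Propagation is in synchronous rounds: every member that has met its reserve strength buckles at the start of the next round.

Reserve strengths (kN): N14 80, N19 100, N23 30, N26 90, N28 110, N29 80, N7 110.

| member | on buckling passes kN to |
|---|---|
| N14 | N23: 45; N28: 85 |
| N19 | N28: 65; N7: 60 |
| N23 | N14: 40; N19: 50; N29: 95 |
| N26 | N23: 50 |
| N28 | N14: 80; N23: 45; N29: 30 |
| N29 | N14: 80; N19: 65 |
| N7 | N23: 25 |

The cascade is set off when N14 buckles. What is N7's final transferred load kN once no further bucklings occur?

60

Round 1 — N14 buckles (initial).
  N23: +45 → 45 ≥ 30
  N28: +85 → 85 < 110
Round 2 — N23 buckles.
  N19: +50 → 50 < 100
  N29: +95 → 95 ≥ 80
Round 3 — N29 buckles.
  N19: +65 → 115 ≥ 100
Round 4 — N19 buckles.
  N28: +65 → 150 ≥ 110
  N7: +60 → 60 < 110
Round 5 — N28 buckles.
No further bucklings.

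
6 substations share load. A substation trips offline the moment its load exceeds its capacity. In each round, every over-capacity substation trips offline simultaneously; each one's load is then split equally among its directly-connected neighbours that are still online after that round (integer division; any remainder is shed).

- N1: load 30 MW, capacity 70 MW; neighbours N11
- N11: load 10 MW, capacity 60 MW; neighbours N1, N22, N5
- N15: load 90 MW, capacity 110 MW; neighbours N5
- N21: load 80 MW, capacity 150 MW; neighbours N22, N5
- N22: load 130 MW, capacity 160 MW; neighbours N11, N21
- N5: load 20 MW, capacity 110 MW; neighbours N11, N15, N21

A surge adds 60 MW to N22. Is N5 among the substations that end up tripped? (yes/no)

Round 1 — N22 at 190 > 160. N22 trips offline.
  N22 sheds 190 MW to N11, N21: 95 each.
    N11: 10+95 = 105 > 60
    N21: 80+95 = 175 > 150
Round 2 — N11, N21 trip offline.
  N11 sheds 105 MW to N1, N5: 52 each (1 lost).
    N1: 30+52 = 82 > 70
    N5: 20+52 = 72 ≤ 110
  N21 sheds 175 MW to N5: 175 each.
    N5: 72+175 = 247 > 110
Round 3 — N1, N5 trip offline.
  N1 sheds 82 MW: no online neighbours, lost.
  N5 sheds 247 MW to N15: 247 each.
    N15: 90+247 = 337 > 110
Round 4 — N15 trips offline.
  N15 sheds 337 MW: no online neighbours, lost.
No further trips.

yes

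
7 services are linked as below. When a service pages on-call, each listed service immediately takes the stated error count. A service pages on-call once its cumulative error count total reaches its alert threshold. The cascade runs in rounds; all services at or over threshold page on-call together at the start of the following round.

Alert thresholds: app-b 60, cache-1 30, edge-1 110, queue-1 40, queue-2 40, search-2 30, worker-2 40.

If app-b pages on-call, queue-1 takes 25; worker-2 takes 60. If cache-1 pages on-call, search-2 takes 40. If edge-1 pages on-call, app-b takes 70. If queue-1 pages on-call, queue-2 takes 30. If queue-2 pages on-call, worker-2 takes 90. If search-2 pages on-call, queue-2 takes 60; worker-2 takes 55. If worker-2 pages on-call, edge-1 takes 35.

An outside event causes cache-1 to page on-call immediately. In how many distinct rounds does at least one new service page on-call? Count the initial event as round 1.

3

Round 1 — cache-1 pages on-call (initial).
  search-2: +40 → 40 ≥ 30
Round 2 — search-2 pages on-call.
  queue-2: +60 → 60 ≥ 40
  worker-2: +55 → 55 ≥ 40
Round 3 — queue-2, worker-2 page on-call.
  edge-1: +35 → 35 < 110
No further pages.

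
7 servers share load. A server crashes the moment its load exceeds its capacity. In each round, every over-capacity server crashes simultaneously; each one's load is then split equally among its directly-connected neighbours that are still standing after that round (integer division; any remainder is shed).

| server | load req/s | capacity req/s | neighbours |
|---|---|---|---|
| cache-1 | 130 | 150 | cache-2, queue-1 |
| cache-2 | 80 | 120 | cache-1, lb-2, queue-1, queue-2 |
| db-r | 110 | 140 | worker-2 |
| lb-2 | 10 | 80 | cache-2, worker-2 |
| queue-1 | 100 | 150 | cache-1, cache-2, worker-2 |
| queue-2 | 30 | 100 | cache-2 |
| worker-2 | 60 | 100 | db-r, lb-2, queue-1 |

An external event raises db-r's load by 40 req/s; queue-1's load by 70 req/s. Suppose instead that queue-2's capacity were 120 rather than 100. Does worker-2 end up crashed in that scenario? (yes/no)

yes

With queue-2's capacity at 120:
Round 1 — db-r at 150 > 140; queue-1 at 170 > 150. db-r, queue-1 crash.
  db-r sheds 150 req/s to worker-2: 150 each.
    worker-2: 60+150 = 210 > 100
  queue-1 sheds 170 req/s to cache-1, cache-2, worker-2: 56 each (2 lost).
    cache-1: 130+56 = 186 > 150
    cache-2: 80+56 = 136 > 120
    worker-2: 210+56 = 266 > 100
Round 2 — cache-1, cache-2, worker-2 crash.
  cache-1 sheds 186 req/s: no online neighbours, lost.
  cache-2 sheds 136 req/s to lb-2, queue-2: 68 each.
    lb-2: 10+68 = 78 ≤ 80
    queue-2: 30+68 = 98 ≤ 120
  worker-2 sheds 266 req/s to lb-2: 266 each.
    lb-2: 78+266 = 344 > 80
Round 3 — lb-2 crashes.
  lb-2 sheds 344 req/s: no online neighbours, lost.
No further crashes.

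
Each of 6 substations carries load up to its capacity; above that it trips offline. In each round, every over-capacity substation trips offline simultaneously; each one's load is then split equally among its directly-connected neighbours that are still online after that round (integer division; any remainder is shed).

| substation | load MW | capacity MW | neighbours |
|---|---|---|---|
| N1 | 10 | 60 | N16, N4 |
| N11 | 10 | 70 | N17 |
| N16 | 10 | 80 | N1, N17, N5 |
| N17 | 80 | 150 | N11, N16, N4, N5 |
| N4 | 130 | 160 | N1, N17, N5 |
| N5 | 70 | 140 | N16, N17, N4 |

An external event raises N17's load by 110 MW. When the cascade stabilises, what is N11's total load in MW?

Round 1 — N17 at 190 > 150. N17 trips offline.
  N17 sheds 190 MW to N11, N16, N4, N5: 47 each (2 lost).
    N11: 10+47 = 57 ≤ 70
    N16: 10+47 = 57 ≤ 80
    N4: 130+47 = 177 > 160
    N5: 70+47 = 117 ≤ 140
Round 2 — N4 trips offline.
  N4 sheds 177 MW to N1, N5: 88 each (1 lost).
    N1: 10+88 = 98 > 60
    N5: 117+88 = 205 > 140
Round 3 — N1, N5 trip offline.
  N1 sheds 98 MW to N16: 98 each.
    N16: 57+98 = 155 > 80
  N5 sheds 205 MW to N16: 205 each.
    N16: 155+205 = 360 > 80
Round 4 — N16 trips offline.
  N16 sheds 360 MW: no online neighbours, lost.
No further trips.

57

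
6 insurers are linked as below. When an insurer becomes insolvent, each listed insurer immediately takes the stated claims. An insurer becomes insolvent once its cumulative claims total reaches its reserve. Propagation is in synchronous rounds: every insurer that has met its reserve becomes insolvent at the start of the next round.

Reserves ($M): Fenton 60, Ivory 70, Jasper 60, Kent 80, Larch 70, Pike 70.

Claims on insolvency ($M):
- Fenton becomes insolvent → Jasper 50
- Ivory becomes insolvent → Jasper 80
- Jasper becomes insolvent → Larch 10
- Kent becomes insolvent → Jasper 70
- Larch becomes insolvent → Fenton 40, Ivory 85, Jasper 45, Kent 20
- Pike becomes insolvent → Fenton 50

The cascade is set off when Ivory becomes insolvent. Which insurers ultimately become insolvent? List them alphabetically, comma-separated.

Ivory, Jasper

Round 1 — Ivory becomes insolvent (initial).
  Jasper: +80 → 80 ≥ 60
Round 2 — Jasper becomes insolvent.
  Larch: +10 → 10 < 70
No further insolvencies.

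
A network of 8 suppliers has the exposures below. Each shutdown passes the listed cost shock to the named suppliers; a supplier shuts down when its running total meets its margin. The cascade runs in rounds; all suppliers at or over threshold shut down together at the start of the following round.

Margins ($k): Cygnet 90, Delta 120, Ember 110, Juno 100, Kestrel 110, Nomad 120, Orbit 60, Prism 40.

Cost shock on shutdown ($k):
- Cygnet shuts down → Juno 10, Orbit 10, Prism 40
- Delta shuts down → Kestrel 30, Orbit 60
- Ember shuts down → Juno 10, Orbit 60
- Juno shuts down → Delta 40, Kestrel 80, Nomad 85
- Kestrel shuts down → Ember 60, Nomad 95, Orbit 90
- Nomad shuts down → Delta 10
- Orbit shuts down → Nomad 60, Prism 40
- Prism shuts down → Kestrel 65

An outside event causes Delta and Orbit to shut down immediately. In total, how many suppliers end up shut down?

3

Round 1 — Delta, Orbit shut down (initial).
  Kestrel: +30 → 30 < 110
  Nomad: +60 → 60 < 120
  Prism: +40 → 40 ≥ 40
Round 2 — Prism shuts down.
  Kestrel: +65 → 95 < 110
No further shutdowns.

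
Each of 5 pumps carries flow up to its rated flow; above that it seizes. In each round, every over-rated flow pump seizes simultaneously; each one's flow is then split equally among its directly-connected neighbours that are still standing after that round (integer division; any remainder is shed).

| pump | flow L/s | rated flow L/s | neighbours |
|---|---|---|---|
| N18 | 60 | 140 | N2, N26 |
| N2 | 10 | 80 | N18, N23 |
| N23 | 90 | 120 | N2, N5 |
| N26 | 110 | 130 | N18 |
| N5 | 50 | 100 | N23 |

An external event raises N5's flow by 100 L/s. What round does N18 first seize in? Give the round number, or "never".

4

Round 1 — N5 at 150 > 100. N5 seizes.
  N5 sheds 150 L/s to N23: 150 each.
    N23: 90+150 = 240 > 120
Round 2 — N23 seizes.
  N23 sheds 240 L/s to N2: 240 each.
    N2: 10+240 = 250 > 80
Round 3 — N2 seizes.
  N2 sheds 250 L/s to N18: 250 each.
    N18: 60+250 = 310 > 140
Round 4 — N18 seizes.
  N18 sheds 310 L/s to N26: 310 each.
    N26: 110+310 = 420 > 130
Round 5 — N26 seizes.
  N26 sheds 420 L/s: no online neighbours, lost.
No further seizures.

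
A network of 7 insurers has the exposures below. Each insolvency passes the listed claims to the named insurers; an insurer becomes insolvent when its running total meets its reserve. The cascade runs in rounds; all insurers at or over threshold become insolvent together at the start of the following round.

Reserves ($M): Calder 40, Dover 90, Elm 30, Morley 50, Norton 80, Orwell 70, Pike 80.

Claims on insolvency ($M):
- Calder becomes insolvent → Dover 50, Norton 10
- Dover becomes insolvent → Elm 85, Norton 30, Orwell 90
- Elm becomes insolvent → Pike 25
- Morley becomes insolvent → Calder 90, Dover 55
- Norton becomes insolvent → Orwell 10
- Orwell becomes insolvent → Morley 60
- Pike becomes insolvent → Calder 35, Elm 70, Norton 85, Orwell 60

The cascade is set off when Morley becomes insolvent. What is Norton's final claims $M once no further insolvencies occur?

Round 1 — Morley becomes insolvent (initial).
  Calder: +90 → 90 ≥ 40
  Dover: +55 → 55 < 90
Round 2 — Calder becomes insolvent.
  Dover: +50 → 105 ≥ 90
  Norton: +10 → 10 < 80
Round 3 — Dover becomes insolvent.
  Elm: +85 → 85 ≥ 30
  Norton: +30 → 40 < 80
  Orwell: +90 → 90 ≥ 70
Round 4 — Elm, Orwell become insolvent.
  Pike: +25 → 25 < 80
No further insolvencies.

40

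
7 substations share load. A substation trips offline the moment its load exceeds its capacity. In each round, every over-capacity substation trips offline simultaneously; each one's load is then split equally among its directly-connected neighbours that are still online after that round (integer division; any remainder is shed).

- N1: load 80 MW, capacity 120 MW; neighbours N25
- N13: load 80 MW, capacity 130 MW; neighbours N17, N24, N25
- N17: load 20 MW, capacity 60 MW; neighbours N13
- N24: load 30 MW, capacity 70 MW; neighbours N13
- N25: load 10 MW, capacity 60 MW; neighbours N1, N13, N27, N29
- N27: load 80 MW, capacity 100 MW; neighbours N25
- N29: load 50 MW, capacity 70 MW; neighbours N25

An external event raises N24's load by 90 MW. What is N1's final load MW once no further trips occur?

116

Round 1 — N24 at 120 > 70. N24 trips offline.
  N24 sheds 120 MW to N13: 120 each.
    N13: 80+120 = 200 > 130
Round 2 — N13 trips offline.
  N13 sheds 200 MW to N17, N25: 100 each.
    N17: 20+100 = 120 > 60
    N25: 10+100 = 110 > 60
Round 3 — N17, N25 trip offline.
  N17 sheds 120 MW: no online neighbours, lost.
  N25 sheds 110 MW to N1, N27, N29: 36 each (2 lost).
    N1: 80+36 = 116 ≤ 120
    N27: 80+36 = 116 > 100
    N29: 50+36 = 86 > 70
Round 4 — N27, N29 trip offline.
  N27 sheds 116 MW: no online neighbours, lost.
  N29 sheds 86 MW: no online neighbours, lost.
No further trips.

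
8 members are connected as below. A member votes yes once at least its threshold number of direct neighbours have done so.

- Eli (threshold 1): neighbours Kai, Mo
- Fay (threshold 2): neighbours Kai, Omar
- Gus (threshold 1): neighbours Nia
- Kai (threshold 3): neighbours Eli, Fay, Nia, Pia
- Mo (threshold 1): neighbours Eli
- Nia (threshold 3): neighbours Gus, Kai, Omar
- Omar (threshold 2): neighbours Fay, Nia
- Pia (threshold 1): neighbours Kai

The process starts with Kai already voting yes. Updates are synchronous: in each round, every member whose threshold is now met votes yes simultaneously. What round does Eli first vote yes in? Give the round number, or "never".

2

Round 1 — Kai votes yes (initial).
Round 2 — checking thresholds:
  Eli: 1 of 2 neighbours ≥ 1, votes yes.
  Fay: 1 of 2 neighbours < 2, below threshold.
  Nia: 1 of 3 neighbours < 3, below threshold.
  Pia: 1 of 1 neighbours ≥ 1, votes yes.
Round 3 — checking thresholds:
  Fay: 1 of 2 neighbours < 2, below threshold.
  Mo: 1 of 1 neighbours ≥ 1, votes yes.
  Nia: 1 of 3 neighbours < 3, below threshold.
Round 4 — no new yes votes; cascade stops.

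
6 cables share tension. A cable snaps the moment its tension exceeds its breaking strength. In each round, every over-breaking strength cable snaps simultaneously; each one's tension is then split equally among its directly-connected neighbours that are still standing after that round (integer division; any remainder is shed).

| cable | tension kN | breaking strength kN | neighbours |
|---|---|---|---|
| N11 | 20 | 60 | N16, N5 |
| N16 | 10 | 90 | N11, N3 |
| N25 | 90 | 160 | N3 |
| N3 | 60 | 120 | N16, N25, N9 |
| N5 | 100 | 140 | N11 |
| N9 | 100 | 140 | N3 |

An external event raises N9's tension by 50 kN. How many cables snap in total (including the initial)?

Round 1 — N9 at 150 > 140. N9 snaps.
  N9 sheds 150 kN to N3: 150 each.
    N3: 60+150 = 210 > 120
Round 2 — N3 snaps.
  N3 sheds 210 kN to N16, N25: 105 each.
    N16: 10+105 = 115 > 90
    N25: 90+105 = 195 > 160
Round 3 — N16, N25 snap.
  N16 sheds 115 kN to N11: 115 each.
    N11: 20+115 = 135 > 60
  N25 sheds 195 kN: no online neighbours, lost.
Round 4 — N11 snaps.
  N11 sheds 135 kN to N5: 135 each.
    N5: 100+135 = 235 > 140
Round 5 — N5 snaps.
  N5 sheds 235 kN: no online neighbours, lost.
No further breaks.

6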